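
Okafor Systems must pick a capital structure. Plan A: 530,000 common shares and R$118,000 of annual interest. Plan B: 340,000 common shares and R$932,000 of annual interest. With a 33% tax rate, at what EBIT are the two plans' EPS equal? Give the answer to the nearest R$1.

At indifference, (EBIT − 118,000)(1 − t)/530,000 = (EBIT − 932,000)(1 − t)/340,000.
The (1 − t) factor cancels: (EBIT − 118,000) × 340,000 = (EBIT − 932,000) × 530,000.
Solving, EBIT = (932,000·530,000 − 118,000·340,000) / (530,000 − 340,000) = 453,840,000,000 / 190,000 = 2,388,631.58.

R$2,388,632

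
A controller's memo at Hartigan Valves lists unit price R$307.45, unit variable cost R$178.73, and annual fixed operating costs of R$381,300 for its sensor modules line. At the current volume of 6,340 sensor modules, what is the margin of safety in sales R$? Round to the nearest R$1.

R$1,038,491

Each unit contributes R$307.45 − R$178.73 = R$128.72. Break-even units = R$381,300 ÷ R$128.72 = 2,962.24; break-even revenue = 2,962.24 × R$307.45 = R$910,741.80.
Actual sales revenue = 6,340 × R$307.45 = R$1,949,233.00.
Margin of safety = R$1,949,233.00 − R$910,741.80 = R$1,038,491.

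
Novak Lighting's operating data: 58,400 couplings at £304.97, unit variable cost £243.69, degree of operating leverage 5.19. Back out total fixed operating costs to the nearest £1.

Total contribution margin = 58,400 × £61.28 = £3,578,752.00.
DOL = contribution / EBIT, so EBIT = £3,578,752.00 / 5.19 = £689,547.59.
And FC = contribution − EBIT = £3,578,752.00 − £689,547.59 = £2,889,204.

£2,889,204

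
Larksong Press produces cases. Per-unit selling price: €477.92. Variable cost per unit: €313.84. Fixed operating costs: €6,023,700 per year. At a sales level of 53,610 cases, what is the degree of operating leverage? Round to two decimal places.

3.17

Contribution at this volume is 53,610 × €164.08 = €8,796,328.80.
Operating income = contribution − fixed costs = €8,796,328.80 − €6,023,700 = €2,772,628.80.
Degree of operating leverage = €8,796,328.80 / €2,772,628.80 = 3.1726.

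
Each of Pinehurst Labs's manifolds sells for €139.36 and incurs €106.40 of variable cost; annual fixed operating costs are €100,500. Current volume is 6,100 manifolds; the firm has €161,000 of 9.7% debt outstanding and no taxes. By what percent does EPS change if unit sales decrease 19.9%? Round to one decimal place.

Contribution at this volume is 6,100 × €32.96 = €201,056.00.
Operating income = contribution − fixed costs = €201,056.00 − €100,500 = €100,556.00.
Interest = €15,617.00, so EBIT − I = €84,939.00.
DCL = total CM / (EBIT − I) = €201,056.00 / €84,939.00 = 2.3671.
%ΔEPS = DCL × %ΔSales = 2.3671 × -19.9% = -47.1%.

-47.1%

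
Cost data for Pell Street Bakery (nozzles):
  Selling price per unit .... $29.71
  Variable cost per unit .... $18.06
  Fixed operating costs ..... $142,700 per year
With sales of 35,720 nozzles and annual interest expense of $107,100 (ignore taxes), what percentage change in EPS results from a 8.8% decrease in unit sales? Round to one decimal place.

Contribution at this volume is 35,720 × $11.65 = $416,138.00.
EBIT = $416,138.00 − $142,700 = $273,438.00.
Interest = $107,100.00, so EBIT − I = $166,338.00.
DCL = total CM / (EBIT − I) = $416,138.00 / $166,338.00 = 2.5018.
EPS therefore changes by 2.5018 × (-8.8%) = -22.0%.

-22.0%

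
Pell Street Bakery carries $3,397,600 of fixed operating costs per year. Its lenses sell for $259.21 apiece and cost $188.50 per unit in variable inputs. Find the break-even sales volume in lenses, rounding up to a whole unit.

Contribution margin per unit = $259.21 − $188.50 = $70.71.
Units to break even: $3,397,600 ÷ $70.71 = 48,049.78, rounded up to 48,050.

48,050 lenses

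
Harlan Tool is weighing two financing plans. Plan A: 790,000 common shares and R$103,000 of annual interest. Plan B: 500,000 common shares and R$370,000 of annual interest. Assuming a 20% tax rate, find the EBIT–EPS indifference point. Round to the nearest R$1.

Set EPS_A = EPS_B: (EBIT − R$103,000)(1 − 0.20) ÷ 790,000 = (EBIT − R$370,000)(1 − 0.20) ÷ 500,000.
The (1 − t) factor cancels: (EBIT − 103,000) × 500,000 = (EBIT − 370,000) × 790,000.
Solving, EBIT = (370,000·790,000 − 103,000·500,000) / (790,000 − 500,000) = 240,800,000,000 / 290,000 = 830,344.83.

R$830,345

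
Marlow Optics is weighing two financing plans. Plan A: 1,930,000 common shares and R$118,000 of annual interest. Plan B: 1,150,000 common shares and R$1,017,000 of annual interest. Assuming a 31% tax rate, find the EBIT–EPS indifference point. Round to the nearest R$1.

Set EPS_A = EPS_B: (EBIT − R$118,000)(1 − 0.31) ÷ 1,930,000 = (EBIT − R$1,017,000)(1 − 0.31) ÷ 1,150,000.
Cancelling (1 − t) and cross-multiplying: 1,150,000·(EBIT − 118,000) = 1,930,000·(EBIT − 1,017,000).
EBIT × (1,930,000 − 1,150,000) = 1,017,000 × 1,930,000 − 118,000 × 1,150,000 = 1,827,110,000,000, so EBIT = 1,827,110,000,000 ÷ 780,000 = 2,342,448.72.

R$2,342,449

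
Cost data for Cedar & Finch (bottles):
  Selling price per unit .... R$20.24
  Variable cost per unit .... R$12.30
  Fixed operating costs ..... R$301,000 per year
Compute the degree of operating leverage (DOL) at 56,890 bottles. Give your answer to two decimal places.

Total contribution margin = 56,890 × R$7.94 = R$451,706.60.
Subtracting fixed costs: EBIT = R$451,706.60 − R$301,000 = R$150,706.60.
DOL = contribution ÷ EBIT = R$451,706.60 ÷ R$150,706.60 = 2.9973.

3.00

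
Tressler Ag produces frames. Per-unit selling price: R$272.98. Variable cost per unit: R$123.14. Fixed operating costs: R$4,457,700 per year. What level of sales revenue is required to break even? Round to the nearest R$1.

CM per unit = R$272.98 − R$123.14 = R$149.84; CM ratio = R$149.84 / R$272.98 = 0.5489.
Break-even sales = FC ÷ CM ratio = R$4,457,700 × R$272.98 / R$149.84 = R$8,121,082.

R$8,121,082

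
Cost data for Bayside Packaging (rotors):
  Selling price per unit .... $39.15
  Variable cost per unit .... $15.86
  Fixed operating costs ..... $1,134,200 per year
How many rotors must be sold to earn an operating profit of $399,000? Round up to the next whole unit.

65,831 rotors

Each unit contributes $39.15 − $15.86 = $23.29.
Units = (FC + target) / CM = ($1,134,200 + $399,000) / $23.29 = 65,830.83, so 65,831 rotors.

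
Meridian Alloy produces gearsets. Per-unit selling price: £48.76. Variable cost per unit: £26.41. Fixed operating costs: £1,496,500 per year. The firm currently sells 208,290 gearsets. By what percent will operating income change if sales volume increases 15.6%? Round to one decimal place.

+23.0%

Contribution at this volume is 208,290 × £22.35 = £4,655,281.50.
EBIT = £4,655,281.50 − £1,496,500 = £3,158,781.50.
Degree of operating leverage = £4,655,281.50 / £3,158,781.50 = 1.4738.
So EBIT moves 1.4738 × (+15.6%) = +23.0%.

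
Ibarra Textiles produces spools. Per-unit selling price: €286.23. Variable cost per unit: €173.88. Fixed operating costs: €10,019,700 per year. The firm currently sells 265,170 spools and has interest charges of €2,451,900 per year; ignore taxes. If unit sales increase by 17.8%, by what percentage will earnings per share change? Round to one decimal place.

+30.6%

At 265,170 units, contribution = 265,170 × €112.35 = €29,791,849.50.
EBIT = €29,791,849.50 − €10,019,700 = €19,772,149.50.
Interest = €2,451,900.00, so EBIT − I = €17,320,249.50.
DCL = total CM / (EBIT − I) = €29,791,849.50 / €17,320,249.50 = 1.7201.
%ΔEPS = DCL × %ΔSales = 1.7201 × +17.8% = +30.6%.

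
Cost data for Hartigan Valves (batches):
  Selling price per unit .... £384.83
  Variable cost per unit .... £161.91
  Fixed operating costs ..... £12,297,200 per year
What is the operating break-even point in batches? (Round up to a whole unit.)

Each unit contributes £384.83 − £161.91 = £222.92.
Break-even volume = fixed costs ÷ CM per unit = £12,297,200 ÷ £222.92 = 55,164.18, so 55,165 batches.

55,165 batches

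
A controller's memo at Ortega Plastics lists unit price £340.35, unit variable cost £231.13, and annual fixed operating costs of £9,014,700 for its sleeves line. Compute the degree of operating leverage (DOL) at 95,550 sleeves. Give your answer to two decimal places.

7.34

Total contribution margin = 95,550 × £109.22 = £10,435,971.00.
EBIT = £10,435,971.00 − £9,014,700 = £1,421,271.00.
So DOL = total CM / EBIT = £10,435,971.00 / £1,421,271.00 = 7.3427.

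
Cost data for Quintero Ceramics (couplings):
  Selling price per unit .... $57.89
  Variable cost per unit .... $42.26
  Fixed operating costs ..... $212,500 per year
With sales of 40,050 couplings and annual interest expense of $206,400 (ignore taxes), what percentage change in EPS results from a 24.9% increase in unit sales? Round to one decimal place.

+75.3%

Contribution at this volume is 40,050 × $15.63 = $625,981.50.
Operating income = contribution − fixed costs = $625,981.50 − $212,500 = $413,481.50.
After interest of $206,400.00, pre-tax earnings = $207,081.50.
Degree of combined leverage = contribution ÷ (EBIT − I) = $625,981.50 ÷ $207,081.50 = 3.0229.
EPS therefore changes by 3.0229 × (+24.9%) = +75.3%.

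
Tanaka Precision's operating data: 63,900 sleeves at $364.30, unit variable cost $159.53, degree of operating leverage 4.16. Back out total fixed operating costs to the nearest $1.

Contribution at this volume is 63,900 × $204.77 = $13,084,803.00.
Since DOL = CM ÷ EBIT, EBIT = $13,084,803.00 ÷ 4.16 = $3,145,385.34.
Fixed costs = CM − EBIT = $13,084,803.00 − $3,145,385.34 = $9,939,418.

$9,939,418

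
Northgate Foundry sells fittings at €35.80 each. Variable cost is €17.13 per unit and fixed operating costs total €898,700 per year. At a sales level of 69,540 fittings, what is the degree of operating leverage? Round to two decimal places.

3.25

Total contribution margin = 69,540 × €18.67 = €1,298,311.80.
Operating income = contribution − fixed costs = €1,298,311.80 − €898,700 = €399,611.80.
DOL = contribution ÷ EBIT = €1,298,311.80 ÷ €399,611.80 = 3.2489.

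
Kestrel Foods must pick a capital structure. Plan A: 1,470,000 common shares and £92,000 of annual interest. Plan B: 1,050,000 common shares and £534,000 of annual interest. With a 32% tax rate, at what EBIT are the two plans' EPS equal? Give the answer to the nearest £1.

Set EPS_A = EPS_B: (EBIT − £92,000)(1 − 0.32) ÷ 1,470,000 = (EBIT − £534,000)(1 − 0.32) ÷ 1,050,000.
Cancelling (1 − t) and cross-multiplying: 1,050,000·(EBIT − 92,000) = 1,470,000·(EBIT − 534,000).
EBIT × (1,470,000 − 1,050,000) = 534,000 × 1,470,000 − 92,000 × 1,050,000 = 688,380,000,000, so EBIT = 688,380,000,000 ÷ 420,000 = 1,639,000.00.

£1,639,000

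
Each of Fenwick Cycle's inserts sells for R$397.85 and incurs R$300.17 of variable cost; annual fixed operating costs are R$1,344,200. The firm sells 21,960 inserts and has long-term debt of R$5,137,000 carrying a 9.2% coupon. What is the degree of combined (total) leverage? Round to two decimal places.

Contribution at this volume is 21,960 × R$97.68 = R$2,145,052.80.
Operating income = contribution − fixed costs = R$2,145,052.80 − R$1,344,200 = R$800,852.80. Interest = R$472,604.00, so EBIT − I = R$328,248.80.
Degree of total leverage = total CM / (EBIT − interest) = R$2,145,052.80 / R$328,248.80 = 6.5348.

6.53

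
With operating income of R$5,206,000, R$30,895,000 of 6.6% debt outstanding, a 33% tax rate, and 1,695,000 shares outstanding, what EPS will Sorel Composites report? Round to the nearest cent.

Interest = R$2,039,070.00, so EBT = R$5,206,000 − R$2,039,070.00 = R$3,166,930.00.
Net income = R$3,166,930.00 × (1 − 0.33) = R$2,121,843.10.
Per share: R$2,121,843.10 / 1,695,000 shares = R$1.25.

R$1.25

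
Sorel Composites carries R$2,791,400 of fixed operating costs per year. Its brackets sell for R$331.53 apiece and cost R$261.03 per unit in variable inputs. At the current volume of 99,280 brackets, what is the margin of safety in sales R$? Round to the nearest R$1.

R$19,787,591

Unit CM = price − variable cost = R$331.53 − R$261.03 = R$70.50. Break-even units = R$2,791,400 ÷ R$70.50 = 39,594.33; break-even revenue = 39,594.33 × R$331.53 = R$13,126,706.98.
Actual sales revenue = 99,280 × R$331.53 = R$32,914,298.40.
Margin of safety = R$32,914,298.40 − R$13,126,706.98 = R$19,787,591.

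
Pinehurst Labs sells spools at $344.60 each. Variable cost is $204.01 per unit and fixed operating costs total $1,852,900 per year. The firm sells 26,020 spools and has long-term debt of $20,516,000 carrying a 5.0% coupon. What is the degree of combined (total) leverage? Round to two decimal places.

4.69

Total contribution margin = 26,020 × $140.59 = $3,658,151.80.
EBIT = $3,658,151.80 − $1,852,900 = $1,805,251.80. Interest = $1,025,800.00.
DOL = $3,658,151.80 ÷ $1,805,251.80 = 2.0264; DFL = $1,805,251.80 ÷ $779,451.80 = 2.3161.
DCL = DOL × DFL = 2.0264 × 2.3161 = 4.6933.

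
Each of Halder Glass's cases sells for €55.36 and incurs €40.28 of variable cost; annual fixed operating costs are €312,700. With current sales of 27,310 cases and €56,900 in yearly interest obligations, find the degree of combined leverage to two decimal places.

9.75

At 27,310 units, contribution = 27,310 × €15.08 = €411,834.80.
Subtracting fixed costs: EBIT = €411,834.80 − €312,700 = €99,134.80. Interest = €56,900.00.
DOL = €411,834.80 ÷ €99,134.80 = 4.1543; DFL = €99,134.80 ÷ €42,234.80 = 2.3472.
Combined leverage = 4.1543 × 2.3472 = 9.7510.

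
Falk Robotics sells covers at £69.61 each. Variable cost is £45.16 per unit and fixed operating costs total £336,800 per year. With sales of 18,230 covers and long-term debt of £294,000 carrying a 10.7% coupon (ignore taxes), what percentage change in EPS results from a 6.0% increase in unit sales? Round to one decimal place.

+34.5%

Total contribution margin = 18,230 × £24.45 = £445,723.50.
Subtracting fixed costs: EBIT = £445,723.50 − £336,800 = £108,923.50.
After interest of £31,458.00, pre-tax earnings = £77,465.50.
DCL = total CM / (EBIT − I) = £445,723.50 / £77,465.50 = 5.7538.
%ΔEPS = DCL × %ΔSales = 5.7538 × +6.0% = +34.5%.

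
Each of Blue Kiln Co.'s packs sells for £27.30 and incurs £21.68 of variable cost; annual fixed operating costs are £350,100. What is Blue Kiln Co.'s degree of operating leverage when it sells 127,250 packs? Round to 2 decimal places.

At 127,250 units, contribution = 127,250 × £5.62 = £715,145.00.
Operating income = contribution − fixed costs = £715,145.00 − £350,100 = £365,045.00.
DOL = contribution ÷ EBIT = £715,145.00 ÷ £365,045.00 = 1.9591.

1.96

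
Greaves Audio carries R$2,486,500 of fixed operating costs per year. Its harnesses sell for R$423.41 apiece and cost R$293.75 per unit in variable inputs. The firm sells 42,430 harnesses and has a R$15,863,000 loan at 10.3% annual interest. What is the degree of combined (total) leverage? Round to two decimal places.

3.98

Contribution at this volume is 42,430 × R$129.66 = R$5,501,473.80.
EBIT = R$5,501,473.80 − R$2,486,500 = R$3,014,973.80. Interest = R$1,633,889.00, so EBIT − I = R$1,381,084.80.
DCL = contribution ÷ (EBIT − I) = R$5,501,473.80 ÷ R$1,381,084.80 = 3.9834.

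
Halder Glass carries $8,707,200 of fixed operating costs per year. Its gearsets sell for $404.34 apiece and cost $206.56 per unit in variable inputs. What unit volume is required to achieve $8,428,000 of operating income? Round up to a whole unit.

86,638 gearsets

Contribution margin per unit = $404.34 − $206.56 = $197.78.
Need Q such that Q × $197.78 − $8,707,200 = $8,428,000, i.e. Q = $17,135,200 / $197.78 = 86,637.68 → 86,638.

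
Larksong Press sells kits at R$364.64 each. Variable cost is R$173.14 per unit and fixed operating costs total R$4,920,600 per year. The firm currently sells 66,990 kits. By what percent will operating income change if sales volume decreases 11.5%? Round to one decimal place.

Contribution at this volume is 66,990 × R$191.50 = R$12,828,585.00.
Operating income = contribution − fixed costs = R$12,828,585.00 − R$4,920,600 = R$7,907,985.00.
Degree of operating leverage = R$12,828,585.00 / R$7,907,985.00 = 1.6222.
Operating income changes by 1.6222 × -11.5% = -18.7%.

-18.7%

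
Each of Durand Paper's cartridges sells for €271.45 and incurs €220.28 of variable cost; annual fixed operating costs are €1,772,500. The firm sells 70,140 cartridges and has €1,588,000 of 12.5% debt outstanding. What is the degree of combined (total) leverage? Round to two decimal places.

Total contribution margin = 70,140 × €51.17 = €3,589,063.80.
Subtracting fixed costs: EBIT = €3,589,063.80 − €1,772,500 = €1,816,563.80. Interest = €198,500.00.
DOL = €3,589,063.80 ÷ €1,816,563.80 = 1.9757; DFL = €1,816,563.80 ÷ €1,618,063.80 = 1.1227.
DCL = DOL × DFL = 1.9757 × 1.1227 = 2.2181.

2.22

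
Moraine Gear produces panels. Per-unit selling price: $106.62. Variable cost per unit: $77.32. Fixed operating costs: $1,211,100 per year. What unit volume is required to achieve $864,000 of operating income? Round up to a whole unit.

Unit CM = price − variable cost = $106.62 − $77.32 = $29.30.
Units = (FC + target) / CM = ($1,211,100 + $864,000) / $29.30 = 70,822.53, so 70,823 panels.

70,823 panels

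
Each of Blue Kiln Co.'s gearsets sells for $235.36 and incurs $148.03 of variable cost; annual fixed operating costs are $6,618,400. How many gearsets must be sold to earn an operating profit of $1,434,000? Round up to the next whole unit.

Unit CM = price − variable cost = $235.36 − $148.03 = $87.33.
Required volume = (fixed costs + target profit) ÷ CM = ($6,618,400 + $1,434,000) ÷ $87.33 = 92,206.57, so 92,207 gearsets.

92,207 gearsets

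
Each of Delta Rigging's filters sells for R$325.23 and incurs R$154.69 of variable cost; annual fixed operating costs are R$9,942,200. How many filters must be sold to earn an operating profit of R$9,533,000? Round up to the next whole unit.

Unit CM = price − variable cost = R$325.23 − R$154.69 = R$170.54.
Required volume = (fixed costs + target profit) ÷ CM = (R$9,942,200 + R$9,533,000) ÷ R$170.54 = 114,197.26, so 114,198 filters.

114,198 filters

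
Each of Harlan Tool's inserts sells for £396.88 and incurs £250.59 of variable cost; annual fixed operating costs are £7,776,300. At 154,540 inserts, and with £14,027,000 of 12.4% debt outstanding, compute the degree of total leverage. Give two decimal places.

Contribution at this volume is 154,540 × £146.29 = £22,607,656.60.
EBIT = £22,607,656.60 − £7,776,300 = £14,831,356.60. Interest = £1,739,348.00, so EBIT − I = £13,092,008.60.
Degree of total leverage = total CM / (EBIT − interest) = £22,607,656.60 / £13,092,008.60 = 1.7268.

1.73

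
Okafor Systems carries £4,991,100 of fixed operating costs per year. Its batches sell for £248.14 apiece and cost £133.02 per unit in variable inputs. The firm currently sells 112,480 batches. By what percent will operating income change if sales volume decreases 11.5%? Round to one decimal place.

-18.7%

Contribution at this volume is 112,480 × £115.12 = £12,948,697.60.
EBIT = £12,948,697.60 − £4,991,100 = £7,957,597.60.
Degree of operating leverage = £12,948,697.60 / £7,957,597.60 = 1.6272.
%ΔEBIT = DOL × %ΔSales = 1.6272 × -11.5% = -18.7%.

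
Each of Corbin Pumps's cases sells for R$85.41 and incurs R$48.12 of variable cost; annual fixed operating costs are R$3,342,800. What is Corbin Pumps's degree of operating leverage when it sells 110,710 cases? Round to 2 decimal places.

Contribution at this volume is 110,710 × R$37.29 = R$4,128,375.90.
Operating income = contribution − fixed costs = R$4,128,375.90 − R$3,342,800 = R$785,575.90.
DOL = contribution ÷ EBIT = R$4,128,375.90 ÷ R$785,575.90 = 5.2552.

5.26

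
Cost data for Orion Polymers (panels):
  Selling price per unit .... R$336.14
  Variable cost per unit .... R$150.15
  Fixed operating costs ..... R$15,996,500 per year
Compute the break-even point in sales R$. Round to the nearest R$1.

R$28,910,498

Contribution margin per unit = R$336.14 − R$150.15 = R$185.99, a CM ratio of R$185.99 ÷ R$336.14 = 0.5533.
Break-even revenue = fixed costs × price ÷ CM = R$15,996,500 × R$336.14 ÷ R$185.99 = R$28,910,498.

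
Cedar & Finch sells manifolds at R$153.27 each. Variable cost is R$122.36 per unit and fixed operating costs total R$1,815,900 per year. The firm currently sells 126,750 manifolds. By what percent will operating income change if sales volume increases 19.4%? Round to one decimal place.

+36.2%

At 126,750 units, contribution = 126,750 × R$30.91 = R$3,917,842.50.
Subtracting fixed costs: EBIT = R$3,917,842.50 − R$1,815,900 = R$2,101,942.50.
So DOL = total CM / EBIT = R$3,917,842.50 / R$2,101,942.50 = 1.8639.
Operating income changes by 1.8639 × +19.4% = +36.2%.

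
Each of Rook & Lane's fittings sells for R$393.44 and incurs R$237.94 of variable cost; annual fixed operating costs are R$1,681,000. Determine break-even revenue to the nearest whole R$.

R$4,253,200

Contribution margin per unit = R$393.44 − R$237.94 = R$155.50, a CM ratio of R$155.50 ÷ R$393.44 = 0.3952.
Break-even revenue = fixed costs × price ÷ CM = R$1,681,000 × R$393.44 ÷ R$155.50 = R$4,253,200.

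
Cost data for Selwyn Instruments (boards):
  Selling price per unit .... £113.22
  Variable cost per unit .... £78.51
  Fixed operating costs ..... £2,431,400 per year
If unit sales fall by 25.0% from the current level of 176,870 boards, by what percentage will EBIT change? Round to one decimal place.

-41.4%

Total contribution margin = 176,870 × £34.71 = £6,139,157.70.
Subtracting fixed costs: EBIT = £6,139,157.70 − £2,431,400 = £3,707,757.70.
So DOL = total CM / EBIT = £6,139,157.70 / £3,707,757.70 = 1.6558.
%ΔEBIT = DOL × %ΔSales = 1.6558 × -25.0% = -41.4%.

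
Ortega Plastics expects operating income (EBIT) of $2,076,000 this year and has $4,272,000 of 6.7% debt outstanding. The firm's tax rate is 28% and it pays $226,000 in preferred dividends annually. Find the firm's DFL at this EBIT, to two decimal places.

Interest = $286,224.00.
Preferred dividends grossed up pre-tax: $226,000 / (1 − 0.28) = $313,888.89.
DFL = EBIT ÷ [EBIT − I − D_p/(1−t)] = $2,076,000 ÷ [$2,076,000 − $286,224.00 − $313,888.89] = $2,076,000 ÷ $1,475,887.11 = 1.4066.

1.41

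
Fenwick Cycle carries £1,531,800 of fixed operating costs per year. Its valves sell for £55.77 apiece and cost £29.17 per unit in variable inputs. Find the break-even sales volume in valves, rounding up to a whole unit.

57,587 valves

Each unit contributes £55.77 − £29.17 = £26.60.
Units to break even: £1,531,800 ÷ £26.60 = 57,586.47, rounded up to 57,587.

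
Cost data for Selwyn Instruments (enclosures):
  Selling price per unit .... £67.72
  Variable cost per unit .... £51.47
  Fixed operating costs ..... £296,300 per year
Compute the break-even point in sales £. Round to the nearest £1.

£1,234,796

CM per unit = £67.72 − £51.47 = £16.25; CM ratio = £16.25 / £67.72 = 0.2400.
Break-even revenue = fixed costs × price ÷ CM = £296,300 × £67.72 ÷ £16.25 = £1,234,796.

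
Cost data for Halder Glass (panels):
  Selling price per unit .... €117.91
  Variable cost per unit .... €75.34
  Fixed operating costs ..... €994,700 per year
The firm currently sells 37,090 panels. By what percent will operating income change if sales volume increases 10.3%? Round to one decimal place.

+27.8%

At 37,090 units, contribution = 37,090 × €42.57 = €1,578,921.30.
Operating income = contribution − fixed costs = €1,578,921.30 − €994,700 = €584,221.30.
So DOL = total CM / EBIT = €1,578,921.30 / €584,221.30 = 2.7026.
So EBIT moves 2.7026 × (+10.3%) = +27.8%.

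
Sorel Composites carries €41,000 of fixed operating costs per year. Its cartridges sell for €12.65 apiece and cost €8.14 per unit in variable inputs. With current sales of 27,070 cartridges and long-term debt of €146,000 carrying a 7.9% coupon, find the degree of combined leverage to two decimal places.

At 27,070 units, contribution = 27,070 × €4.51 = €122,085.70.
Operating income = contribution − fixed costs = €122,085.70 − €41,000 = €81,085.70. Interest = €11,534.00, so EBIT − I = €69,551.70.
Degree of total leverage = total CM / (EBIT − interest) = €122,085.70 / €69,551.70 = 1.7553.

1.76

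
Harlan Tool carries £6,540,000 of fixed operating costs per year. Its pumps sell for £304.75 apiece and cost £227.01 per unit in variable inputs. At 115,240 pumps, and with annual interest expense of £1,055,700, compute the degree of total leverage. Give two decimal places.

Contribution at this volume is 115,240 × £77.74 = £8,958,757.60.
Operating income = contribution − fixed costs = £8,958,757.60 − £6,540,000 = £2,418,757.60. Interest = £1,055,700.00.
DOL = £8,958,757.60 ÷ £2,418,757.60 = 3.7039; DFL = £2,418,757.60 ÷ £1,363,057.60 = 1.7745.
Combined leverage = 3.7039 × 1.7745 = 6.5726.

6.57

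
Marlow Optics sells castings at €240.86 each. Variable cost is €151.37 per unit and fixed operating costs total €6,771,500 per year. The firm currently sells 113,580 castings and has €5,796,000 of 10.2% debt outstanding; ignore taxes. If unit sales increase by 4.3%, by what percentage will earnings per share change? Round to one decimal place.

+15.6%

Contribution at this volume is 113,580 × €89.49 = €10,164,274.20.
EBIT = €10,164,274.20 − €6,771,500 = €3,392,774.20.
Interest = €591,192.00, so EBIT − I = €2,801,582.20.
Degree of combined leverage = contribution ÷ (EBIT − I) = €10,164,274.20 ÷ €2,801,582.20 = 3.6280.
%ΔEPS = DCL × %ΔSales = 3.6280 × +4.3% = +15.6%.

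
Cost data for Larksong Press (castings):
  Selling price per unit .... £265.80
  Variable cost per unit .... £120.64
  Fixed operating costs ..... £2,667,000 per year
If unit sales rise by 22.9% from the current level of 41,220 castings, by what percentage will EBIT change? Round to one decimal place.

+41.3%

Total contribution margin = 41,220 × £145.16 = £5,983,495.20.
EBIT = £5,983,495.20 − £2,667,000 = £3,316,495.20.
Degree of operating leverage = £5,983,495.20 / £3,316,495.20 = 1.8042.
%ΔEBIT = DOL × %ΔSales = 1.8042 × +22.9% = +41.3%.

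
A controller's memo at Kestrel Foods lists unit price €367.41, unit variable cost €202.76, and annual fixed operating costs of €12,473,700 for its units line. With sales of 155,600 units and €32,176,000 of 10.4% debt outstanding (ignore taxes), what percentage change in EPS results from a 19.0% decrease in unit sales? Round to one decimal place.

At 155,600 units, contribution = 155,600 × €164.65 = €25,619,540.00.
Operating income = contribution − fixed costs = €25,619,540.00 − €12,473,700 = €13,145,840.00.
Interest = €3,346,304.00, so EBIT − I = €9,799,536.00.
Degree of combined leverage = contribution ÷ (EBIT − I) = €25,619,540.00 ÷ €9,799,536.00 = 2.6144.
%ΔEPS = DCL × %ΔSales = 2.6144 × -19.0% = -49.7%.

-49.7%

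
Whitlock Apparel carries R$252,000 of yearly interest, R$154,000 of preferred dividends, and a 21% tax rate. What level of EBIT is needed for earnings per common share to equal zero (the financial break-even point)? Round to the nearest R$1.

Preferred dividends are paid after tax, so their pre-tax equivalent is R$154,000 ÷ (1 − 0.21) = R$194,936.71.
EPS = 0 when EBIT covers interest plus the pre-tax preferred burden: R$252,000 + R$194,936.71 = R$446,936.71.

R$446,937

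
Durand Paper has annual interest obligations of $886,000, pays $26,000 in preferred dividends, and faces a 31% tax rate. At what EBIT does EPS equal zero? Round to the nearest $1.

Grossing the preferred dividend up to pre-tax terms: $26,000 / (1 − 0.31) = $37,681.16.
EPS = 0 when EBIT covers interest plus the pre-tax preferred burden: $886,000 + $37,681.16 = $923,681.16.

$923,681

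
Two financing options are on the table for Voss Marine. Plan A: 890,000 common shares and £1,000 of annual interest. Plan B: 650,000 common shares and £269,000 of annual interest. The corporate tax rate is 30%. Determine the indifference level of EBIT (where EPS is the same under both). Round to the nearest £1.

£994,833

At indifference, (EBIT − 1,000)(1 − t)/890,000 = (EBIT − 269,000)(1 − t)/650,000.
Cancelling (1 − t) and cross-multiplying: 650,000·(EBIT − 1,000) = 890,000·(EBIT − 269,000).
EBIT × (890,000 − 650,000) = 269,000 × 890,000 − 1,000 × 650,000 = 238,760,000,000, so EBIT = 238,760,000,000 ÷ 240,000 = 994,833.33.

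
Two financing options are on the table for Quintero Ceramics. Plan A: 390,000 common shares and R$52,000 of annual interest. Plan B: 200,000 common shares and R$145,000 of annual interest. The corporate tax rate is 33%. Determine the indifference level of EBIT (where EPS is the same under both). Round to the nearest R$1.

At indifference, (EBIT − 52,000)(1 − t)/390,000 = (EBIT − 145,000)(1 − t)/200,000.
Cancelling (1 − t) and cross-multiplying: 200,000·(EBIT − 52,000) = 390,000·(EBIT − 145,000).
Solving, EBIT = (145,000·390,000 − 52,000·200,000) / (390,000 − 200,000) = 46,150,000,000 / 190,000 = 242,894.74.

R$242,895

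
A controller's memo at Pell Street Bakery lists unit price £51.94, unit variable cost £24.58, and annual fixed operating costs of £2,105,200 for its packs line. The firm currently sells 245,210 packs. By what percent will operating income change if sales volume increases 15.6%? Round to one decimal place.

+22.7%

At 245,210 units, contribution = 245,210 × £27.36 = £6,708,945.60.
Operating income = contribution − fixed costs = £6,708,945.60 − £2,105,200 = £4,603,745.60.
Degree of operating leverage = £6,708,945.60 / £4,603,745.60 = 1.4573.
%ΔEBIT = DOL × %ΔSales = 1.4573 × +15.6% = +22.7%.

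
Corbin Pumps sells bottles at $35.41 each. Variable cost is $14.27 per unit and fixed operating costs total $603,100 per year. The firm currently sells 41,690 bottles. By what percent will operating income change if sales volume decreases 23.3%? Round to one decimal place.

At 41,690 units, contribution = 41,690 × $21.14 = $881,326.60.
EBIT = $881,326.60 − $603,100 = $278,226.60.
Degree of operating leverage = $881,326.60 / $278,226.60 = 3.1677.
So EBIT moves 3.1677 × (-23.3%) = -73.8%.

-73.8%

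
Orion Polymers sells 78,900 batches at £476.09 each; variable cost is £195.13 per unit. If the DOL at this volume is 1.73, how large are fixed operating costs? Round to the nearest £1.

At 78,900 units, contribution = 78,900 × £280.96 = £22,167,744.00.
DOL = contribution / EBIT, so EBIT = £22,167,744.00 / 1.73 = £12,813,724.86.
Fixed costs = CM − EBIT = £22,167,744.00 − £12,813,724.86 = £9,354,019.

£9,354,019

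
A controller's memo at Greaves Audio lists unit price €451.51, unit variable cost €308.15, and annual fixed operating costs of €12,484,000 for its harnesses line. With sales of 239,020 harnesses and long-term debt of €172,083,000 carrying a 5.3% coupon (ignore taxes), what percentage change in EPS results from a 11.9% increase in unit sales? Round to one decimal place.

Contribution at this volume is 239,020 × €143.36 = €34,265,907.20.
Subtracting fixed costs: EBIT = €34,265,907.20 − €12,484,000 = €21,781,907.20.
After interest of €9,120,399.00, pre-tax earnings = €12,661,508.20.
Degree of combined leverage = contribution ÷ (EBIT − I) = €34,265,907.20 ÷ €12,661,508.20 = 2.7063.
%ΔEPS = DCL × %ΔSales = 2.7063 × +11.9% = +32.2%.

+32.2%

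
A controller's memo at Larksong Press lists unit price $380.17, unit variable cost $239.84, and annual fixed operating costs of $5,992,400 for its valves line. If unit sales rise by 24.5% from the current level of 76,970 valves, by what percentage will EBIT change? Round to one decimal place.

At 76,970 units, contribution = 76,970 × $140.33 = $10,801,200.10.
Operating income = contribution − fixed costs = $10,801,200.10 − $5,992,400 = $4,808,800.10.
Degree of operating leverage = $10,801,200.10 / $4,808,800.10 = 2.2461.
So EBIT moves 2.2461 × (+24.5%) = +55.0%.

+55.0%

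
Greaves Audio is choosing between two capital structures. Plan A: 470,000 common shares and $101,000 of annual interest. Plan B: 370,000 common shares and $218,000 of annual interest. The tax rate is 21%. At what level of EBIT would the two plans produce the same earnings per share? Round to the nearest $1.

$650,900

Set EPS_A = EPS_B: (EBIT − $101,000)(1 − 0.21) ÷ 470,000 = (EBIT − $218,000)(1 − 0.21) ÷ 370,000.
The (1 − t) factor cancels: (EBIT − 101,000) × 370,000 = (EBIT − 218,000) × 470,000.
EBIT × (470,000 − 370,000) = 218,000 × 470,000 − 101,000 × 370,000 = 65,090,000,000, so EBIT = 65,090,000,000 ÷ 100,000 = 650,900.00.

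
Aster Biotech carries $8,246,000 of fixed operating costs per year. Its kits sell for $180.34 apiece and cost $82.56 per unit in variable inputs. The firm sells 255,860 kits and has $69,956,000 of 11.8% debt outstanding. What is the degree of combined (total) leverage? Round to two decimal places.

2.94

Total contribution margin = 255,860 × $97.78 = $25,017,990.80.
Subtracting fixed costs: EBIT = $25,017,990.80 − $8,246,000 = $16,771,990.80. Interest = $8,254,808.00.
DOL = $25,017,990.80 ÷ $16,771,990.80 = 1.4917; DFL = $16,771,990.80 ÷ $8,517,182.80 = 1.9692.
Combined leverage = 1.4917 × 1.9692 = 2.9375.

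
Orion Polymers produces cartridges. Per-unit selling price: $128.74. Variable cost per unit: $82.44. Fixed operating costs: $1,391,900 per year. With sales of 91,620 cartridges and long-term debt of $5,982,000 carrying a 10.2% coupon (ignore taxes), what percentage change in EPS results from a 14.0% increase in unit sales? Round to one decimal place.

At 91,620 units, contribution = 91,620 × $46.30 = $4,242,006.00.
Subtracting fixed costs: EBIT = $4,242,006.00 − $1,391,900 = $2,850,106.00.
After interest of $610,164.00, pre-tax earnings = $2,239,942.00.
Degree of combined leverage = contribution ÷ (EBIT − I) = $4,242,006.00 ÷ $2,239,942.00 = 1.8938.
EPS therefore changes by 1.8938 × (+14.0%) = +26.5%.

+26.5%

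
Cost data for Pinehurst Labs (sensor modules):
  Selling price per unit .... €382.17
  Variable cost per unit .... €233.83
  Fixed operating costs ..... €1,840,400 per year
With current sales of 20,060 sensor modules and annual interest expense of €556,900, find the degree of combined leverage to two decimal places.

5.14

Contribution at this volume is 20,060 × €148.34 = €2,975,700.40.
EBIT = €2,975,700.40 − €1,840,400 = €1,135,300.40. Interest = €556,900.00.
DOL = €2,975,700.40 ÷ €1,135,300.40 = 2.6211; DFL = €1,135,300.40 ÷ €578,400.40 = 1.9628.
Combined leverage = 2.6211 × 1.9628 = 5.1447.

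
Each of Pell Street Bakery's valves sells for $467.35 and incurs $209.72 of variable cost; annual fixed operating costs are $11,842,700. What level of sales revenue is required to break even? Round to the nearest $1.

Contribution margin per unit = $467.35 − $209.72 = $257.63, a CM ratio of $257.63 ÷ $467.35 = 0.5513.
Break-even sales = FC ÷ CM ratio = $11,842,700 × $467.35 / $257.63 = $21,483,080.

$21,483,080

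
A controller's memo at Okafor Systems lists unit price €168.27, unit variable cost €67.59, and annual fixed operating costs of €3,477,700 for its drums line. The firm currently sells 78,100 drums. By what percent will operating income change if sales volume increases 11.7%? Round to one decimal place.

Total contribution margin = 78,100 × €100.68 = €7,863,108.00.
EBIT = €7,863,108.00 − €3,477,700 = €4,385,408.00.
Degree of operating leverage = €7,863,108.00 / €4,385,408.00 = 1.7930.
%ΔEBIT = DOL × %ΔSales = 1.7930 × +11.7% = +21.0%.

+21.0%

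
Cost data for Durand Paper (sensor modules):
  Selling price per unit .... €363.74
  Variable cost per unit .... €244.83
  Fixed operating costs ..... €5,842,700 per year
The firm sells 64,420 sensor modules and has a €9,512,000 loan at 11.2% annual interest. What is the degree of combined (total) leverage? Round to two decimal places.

10.18

Total contribution margin = 64,420 × €118.91 = €7,660,182.20.
Subtracting fixed costs: EBIT = €7,660,182.20 − €5,842,700 = €1,817,482.20. Interest = €1,065,344.00.
DOL = €7,660,182.20 ÷ €1,817,482.20 = 4.2147; DFL = €1,817,482.20 ÷ €752,138.20 = 2.4164.
Combined leverage = 4.2147 × 2.4164 = 10.1844.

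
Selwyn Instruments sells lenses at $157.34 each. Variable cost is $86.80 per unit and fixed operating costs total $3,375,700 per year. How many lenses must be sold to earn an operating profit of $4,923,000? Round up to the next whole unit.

Unit CM = price − variable cost = $157.34 − $86.80 = $70.54.
Required volume = (fixed costs + target profit) ÷ CM = ($3,375,700 + $4,923,000) ÷ $70.54 = 117,645.31, so 117,646 lenses.

117,646 lenses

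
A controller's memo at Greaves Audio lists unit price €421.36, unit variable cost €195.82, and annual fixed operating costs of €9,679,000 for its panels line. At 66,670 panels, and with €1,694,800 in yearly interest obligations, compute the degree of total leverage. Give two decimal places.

4.11

At 66,670 units, contribution = 66,670 × €225.54 = €15,036,751.80.
Subtracting fixed costs: EBIT = €15,036,751.80 − €9,679,000 = €5,357,751.80. Interest = €1,694,800.00, so EBIT − I = €3,662,951.80.
DCL = contribution ÷ (EBIT − I) = €15,036,751.80 ÷ €3,662,951.80 = 4.1051.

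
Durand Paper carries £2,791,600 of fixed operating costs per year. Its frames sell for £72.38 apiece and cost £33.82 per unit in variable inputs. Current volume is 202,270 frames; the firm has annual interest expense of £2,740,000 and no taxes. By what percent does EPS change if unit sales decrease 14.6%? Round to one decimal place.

At 202,270 units, contribution = 202,270 × £38.56 = £7,799,531.20.
EBIT = £7,799,531.20 − £2,791,600 = £5,007,931.20.
After interest of £2,740,000.00, pre-tax earnings = £2,267,931.20.
Degree of combined leverage = contribution ÷ (EBIT − I) = £7,799,531.20 ÷ £2,267,931.20 = 3.4391.
EPS therefore changes by 3.4391 × (-14.6%) = -50.2%.

-50.2%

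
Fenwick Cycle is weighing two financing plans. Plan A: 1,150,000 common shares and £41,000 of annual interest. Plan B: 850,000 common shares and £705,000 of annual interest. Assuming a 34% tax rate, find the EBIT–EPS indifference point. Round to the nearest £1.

£2,586,333

At indifference, (EBIT − 41,000)(1 − t)/1,150,000 = (EBIT − 705,000)(1 − t)/850,000.
Cancelling (1 − t) and cross-multiplying: 850,000·(EBIT − 41,000) = 1,150,000·(EBIT − 705,000).
Solving, EBIT = (705,000·1,150,000 − 41,000·850,000) / (1,150,000 − 850,000) = 775,900,000,000 / 300,000 = 2,586,333.33.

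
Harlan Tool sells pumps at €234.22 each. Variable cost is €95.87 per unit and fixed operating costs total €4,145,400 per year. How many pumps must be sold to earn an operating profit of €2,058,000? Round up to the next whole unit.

44,839 pumps

Contribution margin per unit = €234.22 − €95.87 = €138.35.
Need Q such that Q × €138.35 − €4,145,400 = €2,058,000, i.e. Q = €6,203,400 / €138.35 = 44,838.45 → 44,839.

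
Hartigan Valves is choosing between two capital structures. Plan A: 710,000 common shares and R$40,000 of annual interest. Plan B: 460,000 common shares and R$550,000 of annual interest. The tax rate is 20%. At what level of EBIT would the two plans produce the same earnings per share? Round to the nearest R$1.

At indifference, (EBIT − 40,000)(1 − t)/710,000 = (EBIT − 550,000)(1 − t)/460,000.
The (1 − t) factor cancels: (EBIT − 40,000) × 460,000 = (EBIT − 550,000) × 710,000.
Solving, EBIT = (550,000·710,000 − 40,000·460,000) / (710,000 − 460,000) = 372,100,000,000 / 250,000 = 1,488,400.00.

R$1,488,400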